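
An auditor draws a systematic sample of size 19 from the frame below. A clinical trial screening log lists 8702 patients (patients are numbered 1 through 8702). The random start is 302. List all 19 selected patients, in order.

302, 760, 1218, 1676, 2134, 2592, 3050, 3508, 3966, 4424, 4882, 5340, 5798, 6256, 6714, 7172, 7630, 8088, 8546

k = N/n = 8702/19 = 458
patient 1: 302
patient 2: 302 + 458 = 760
patient 3: 760 + 458 = 1218
patient 4: 1218 + 458 = 1676
patient 5: 1676 + 458 = 2134
patient 6: 2134 + 458 = 2592
patient 7: 2592 + 458 = 3050
patient 8: 3050 + 458 = 3508
patient 9: 3508 + 458 = 3966
patient 10: 3966 + 458 = 4424
patient 11: 4424 + 458 = 4882
patient 12: 4882 + 458 = 5340
patient 13: 5340 + 458 = 5798
patient 14: 5798 + 458 = 6256
patient 15: 6256 + 458 = 6714
patient 16: 6714 + 458 = 7172
patient 17: 7172 + 458 = 7630
patient 18: 7630 + 458 = 8088
patient 19: 8088 + 458 = 8546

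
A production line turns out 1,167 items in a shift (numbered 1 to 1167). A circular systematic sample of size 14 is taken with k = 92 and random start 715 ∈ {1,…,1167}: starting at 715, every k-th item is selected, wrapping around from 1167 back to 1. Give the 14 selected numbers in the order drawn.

715, 807, 899, 991, 1083, 8, 100, 192, 284, 376, 468, 560, 652, 744

Selection 1: 715
Selection 2: 715 + 92 = 807
Selection 3: 807 + 92 = 899
Selection 4: 899 + 92 = 991
Selection 5: 991 + 92 = 1083
Selection 6: 1083 + 92 = 1175 → 1175 − 1167 = 8
Selection 7: 8 + 92 = 100
Selection 8: 100 + 92 = 192
Selection 9: 192 + 92 = 284
Selection 10: 284 + 92 = 376
Selection 11: 376 + 92 = 468
Selection 12: 468 + 92 = 560
Selection 13: 560 + 92 = 652
Selection 14: 652 + 92 = 744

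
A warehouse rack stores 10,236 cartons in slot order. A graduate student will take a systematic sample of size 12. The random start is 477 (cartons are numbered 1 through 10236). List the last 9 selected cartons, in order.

k = N/n = 10236/12 = 853
4th selection = 477 + 3×853 = 3036
5th: 3036 + 853 = 3889
6th: 3889 + 853 = 4742
7th: 4742 + 853 = 5595
8th: 5595 + 853 = 6448
9th: 6448 + 853 = 7301
10th: 7301 + 853 = 8154
11th: 8154 + 853 = 9007
12th: 9007 + 853 = 9860

3036, 3889, 4742, 5595, 6448, 7301, 8154, 9007, 9860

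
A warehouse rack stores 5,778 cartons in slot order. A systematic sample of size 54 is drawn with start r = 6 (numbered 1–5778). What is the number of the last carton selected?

5677

k = 5778/54 = 107
54th selection = r + (54−1)·k = 6 + 53×107 = 6 + 5671 = 5677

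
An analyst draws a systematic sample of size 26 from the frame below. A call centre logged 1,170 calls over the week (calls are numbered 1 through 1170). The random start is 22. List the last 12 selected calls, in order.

652, 697, 742, 787, 832, 877, 922, 967, 1012, 1057, 1102, 1147

k = N/n = 1170/26 = 45
15th selection = 22 + 14×45 = 652
16th: 652 + 45 = 697
17th: 697 + 45 = 742
18th: 742 + 45 = 787
19th: 787 + 45 = 832
20th: 832 + 45 = 877
21st: 877 + 45 = 922
22nd: 922 + 45 = 967
23rd: 967 + 45 = 1012
24th: 1012 + 45 = 1057
25th: 1057 + 45 = 1102
26th: 1102 + 45 = 1147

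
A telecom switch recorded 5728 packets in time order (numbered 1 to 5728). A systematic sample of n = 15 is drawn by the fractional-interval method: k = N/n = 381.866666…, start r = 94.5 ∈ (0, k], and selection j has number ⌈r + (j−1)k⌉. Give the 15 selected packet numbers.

j=1: r + 0k = 94.5 → ⌈·⌉ = 95
j=2: r + 1k = 476.366666… → ⌈·⌉ = 477
j=3: r + 2k = 858.233333… → ⌈·⌉ = 859
j=4: r + 3k = 1240.1 → ⌈·⌉ = 1241
j=5: r + 4k = 1621.966666… → ⌈·⌉ = 1622
j=6: r + 5k = 2003.833333… → ⌈·⌉ = 2004
j=7: r + 6k = 2385.7 → ⌈·⌉ = 2386
j=8: r + 7k = 2767.566666… → ⌈·⌉ = 2768
j=9: r + 8k = 3149.433333… → ⌈·⌉ = 3150
j=10: r + 9k = 3531.3 → ⌈·⌉ = 3532
j=11: r + 10k = 3913.166666… → ⌈·⌉ = 3914
j=12: r + 11k = 4295.033333… → ⌈·⌉ = 4296
j=13: r + 12k = 4676.9 → ⌈·⌉ = 4677
j=14: r + 13k = 5058.766666… → ⌈·⌉ = 5059
j=15: r + 14k = 5440.633333… → ⌈·⌉ = 5441

95, 477, 859, 1241, 1622, 2004, 2386, 2768, 3150, 3532, 3914, 4296, 4677, 5059, 5441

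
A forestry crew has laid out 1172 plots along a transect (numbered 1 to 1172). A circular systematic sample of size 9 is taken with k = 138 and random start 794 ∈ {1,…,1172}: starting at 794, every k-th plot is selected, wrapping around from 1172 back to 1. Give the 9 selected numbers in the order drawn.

Selection 1: 794
Selection 2: 794 + 138 = 932
Selection 3: 932 + 138 = 1070
Selection 4: 1070 + 138 = 1208 → 1208 − 1172 = 36
Selection 5: 36 + 138 = 174
Selection 6: 174 + 138 = 312
Selection 7: 312 + 138 = 450
Selection 8: 450 + 138 = 588
Selection 9: 588 + 138 = 726

794, 932, 1070, 36, 174, 312, 450, 588, 726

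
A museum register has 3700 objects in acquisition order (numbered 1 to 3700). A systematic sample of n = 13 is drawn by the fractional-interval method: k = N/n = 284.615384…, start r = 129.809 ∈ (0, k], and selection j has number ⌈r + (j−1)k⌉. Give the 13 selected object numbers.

j=1: r + 0k = 129.809 → ⌈·⌉ = 130
j=2: r + 1k = 414.424384… → ⌈·⌉ = 415
j=3: r + 2k = 699.039769… → ⌈·⌉ = 700
j=4: r + 3k = 983.655153… → ⌈·⌉ = 984
j=5: r + 4k = 1268.270538… → ⌈·⌉ = 1269
j=6: r + 5k = 1552.885923… → ⌈·⌉ = 1553
j=7: r + 6k = 1837.501307… → ⌈·⌉ = 1838
j=8: r + 7k = 2122.116692… → ⌈·⌉ = 2123
j=9: r + 8k = 2406.732076… → ⌈·⌉ = 2407
j=10: r + 9k = 2691.347461… → ⌈·⌉ = 2692
j=11: r + 10k = 2975.962846… → ⌈·⌉ = 2976
j=12: r + 11k = 3260.578230… → ⌈·⌉ = 3261
j=13: r + 12k = 3545.193615… → ⌈·⌉ = 3546

130, 415, 700, 984, 1269, 1553, 1838, 2123, 2407, 2692, 2976, 3261, 3546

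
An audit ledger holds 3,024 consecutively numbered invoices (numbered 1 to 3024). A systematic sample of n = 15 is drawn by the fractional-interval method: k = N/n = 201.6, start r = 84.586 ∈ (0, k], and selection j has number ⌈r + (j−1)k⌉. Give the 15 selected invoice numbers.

85, 287, 488, 690, 891, 1093, 1295, 1496, 1698, 1899, 2101, 2303, 2504, 2706, 2907

j=1: r + 0k = 84.586 → ⌈·⌉ = 85
j=2: r + 1k = 286.186 → ⌈·⌉ = 287
j=3: r + 2k = 487.786 → ⌈·⌉ = 488
j=4: r + 3k = 689.386 → ⌈·⌉ = 690
j=5: r + 4k = 890.986 → ⌈·⌉ = 891
j=6: r + 5k = 1092.586 → ⌈·⌉ = 1093
j=7: r + 6k = 1294.186 → ⌈·⌉ = 1295
j=8: r + 7k = 1495.786 → ⌈·⌉ = 1496
j=9: r + 8k = 1697.386 → ⌈·⌉ = 1698
j=10: r + 9k = 1898.986 → ⌈·⌉ = 1899
j=11: r + 10k = 2100.586 → ⌈·⌉ = 2101
j=12: r + 11k = 2302.186 → ⌈·⌉ = 2303
j=13: r + 12k = 2503.786 → ⌈·⌉ = 2504
j=14: r + 13k = 2705.386 → ⌈·⌉ = 2706
j=15: r + 14k = 2906.986 → ⌈·⌉ = 2907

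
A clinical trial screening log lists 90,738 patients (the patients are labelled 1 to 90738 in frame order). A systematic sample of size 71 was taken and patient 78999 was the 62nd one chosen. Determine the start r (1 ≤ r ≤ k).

k = 90738/71 = 1278
r = 78999 − (62−1)×1278 = 78999 − 77958 = 1041

1041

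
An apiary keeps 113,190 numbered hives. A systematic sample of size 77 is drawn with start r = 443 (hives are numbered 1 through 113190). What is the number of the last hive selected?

k = 113190/77 = 1470
77th selection = r + (77−1)·k = 443 + 76×1470 = 443 + 111720 = 112163

112163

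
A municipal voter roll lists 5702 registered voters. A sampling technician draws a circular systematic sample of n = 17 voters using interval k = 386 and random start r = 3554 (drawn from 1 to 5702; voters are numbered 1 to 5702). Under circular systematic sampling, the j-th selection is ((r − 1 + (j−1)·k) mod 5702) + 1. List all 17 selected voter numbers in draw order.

3554, 3940, 4326, 4712, 5098, 5484, 168, 554, 940, 1326, 1712, 2098, 2484, 2870, 3256, 3642, 4028

Selection 1: 3554
Selection 2: 3554 + 386 = 3940
Selection 3: 3940 + 386 = 4326
Selection 4: 4326 + 386 = 4712
Selection 5: 4712 + 386 = 5098
Selection 6: 5098 + 386 = 5484
Selection 7: 5484 + 386 = 5870 → 5870 − 5702 = 168
Selection 8: 168 + 386 = 554
Selection 9: 554 + 386 = 940
Selection 10: 940 + 386 = 1326
Selection 11: 1326 + 386 = 1712
Selection 12: 1712 + 386 = 2098
Selection 13: 2098 + 386 = 2484
Selection 14: 2484 + 386 = 2870
Selection 15: 2870 + 386 = 3256
Selection 16: 3256 + 386 = 3642
Selection 17: 3642 + 386 = 4028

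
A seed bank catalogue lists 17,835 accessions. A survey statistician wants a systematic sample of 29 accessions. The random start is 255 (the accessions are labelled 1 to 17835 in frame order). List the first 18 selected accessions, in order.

k = N/n = 17835/29 = 615
accession 1: 255
accession 2: 255 + 615 = 870
accession 3: 870 + 615 = 1485
accession 4: 1485 + 615 = 2100
accession 5: 2100 + 615 = 2715
accession 6: 2715 + 615 = 3330
accession 7: 3330 + 615 = 3945
accession 8: 3945 + 615 = 4560
accession 9: 4560 + 615 = 5175
accession 10: 5175 + 615 = 5790
accession 11: 5790 + 615 = 6405
accession 12: 6405 + 615 = 7020
accession 13: 7020 + 615 = 7635
accession 14: 7635 + 615 = 8250
accession 15: 8250 + 615 = 8865
accession 16: 8865 + 615 = 9480
accession 17: 9480 + 615 = 10095
accession 18: 10095 + 615 = 10710

255, 870, 1485, 2100, 2715, 3330, 3945, 4560, 5175, 5790, 6405, 7020, 7635, 8250, 8865, 9480, 10095, 10710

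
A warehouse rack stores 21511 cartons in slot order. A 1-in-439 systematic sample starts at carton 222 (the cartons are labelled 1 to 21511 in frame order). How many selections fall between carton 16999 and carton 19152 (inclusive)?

k = 439
First selection ≥ 16999: 222 + ⌈(16999−222)/439⌉·439 = 222 + 39×439 = 17343
Last selection ≤ 19152: 222 + ⌊(19152−222)/439⌋·439 = 222 + 43×439 = 19099
Count = 43 − 39 + 1 = 5

5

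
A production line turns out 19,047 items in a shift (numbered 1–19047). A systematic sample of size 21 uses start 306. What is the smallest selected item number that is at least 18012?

k = 19047/21 = 907
Steps past start: ⌈(18012 − 306)/907⌉ = ⌈17706/907⌉ = 20
Selected item: 306 + 20×907 = 18446

18446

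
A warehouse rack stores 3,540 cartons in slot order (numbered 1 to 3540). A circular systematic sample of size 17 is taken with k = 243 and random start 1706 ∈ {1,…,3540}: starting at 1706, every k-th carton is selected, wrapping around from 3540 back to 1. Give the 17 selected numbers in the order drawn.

Selection 1: 1706
Selection 2: 1706 + 243 = 1949
Selection 3: 1949 + 243 = 2192
Selection 4: 2192 + 243 = 2435
Selection 5: 2435 + 243 = 2678
Selection 6: 2678 + 243 = 2921
Selection 7: 2921 + 243 = 3164
Selection 8: 3164 + 243 = 3407
Selection 9: 3407 + 243 = 3650 → 3650 − 3540 = 110
Selection 10: 110 + 243 = 353
Selection 11: 353 + 243 = 596
Selection 12: 596 + 243 = 839
Selection 13: 839 + 243 = 1082
Selection 14: 1082 + 243 = 1325
Selection 15: 1325 + 243 = 1568
Selection 16: 1568 + 243 = 1811
Selection 17: 1811 + 243 = 2054

1706, 1949, 2192, 2435, 2678, 2921, 3164, 3407, 110, 353, 596, 839, 1082, 1325, 1568, 1811, 2054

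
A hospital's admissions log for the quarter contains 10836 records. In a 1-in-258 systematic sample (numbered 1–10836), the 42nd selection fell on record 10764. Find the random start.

k = 258
r = 10764 − (42−1)×258 = 10764 − 10578 = 186

186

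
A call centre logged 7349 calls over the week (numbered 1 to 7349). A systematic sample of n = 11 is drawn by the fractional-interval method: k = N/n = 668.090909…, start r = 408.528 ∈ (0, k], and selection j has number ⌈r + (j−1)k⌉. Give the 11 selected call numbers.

409, 1077, 1745, 2413, 3081, 3749, 4418, 5086, 5754, 6422, 7090

j=1: r + 0k = 408.528 → ⌈·⌉ = 409
j=2: r + 1k = 1076.618909… → ⌈·⌉ = 1077
j=3: r + 2k = 1744.709818… → ⌈·⌉ = 1745
j=4: r + 3k = 2412.800727… → ⌈·⌉ = 2413
j=5: r + 4k = 3080.891636… → ⌈·⌉ = 3081
j=6: r + 5k = 3748.982545… → ⌈·⌉ = 3749
j=7: r + 6k = 4417.073454… → ⌈·⌉ = 4418
j=8: r + 7k = 5085.164363… → ⌈·⌉ = 5086
j=9: r + 8k = 5753.255272… → ⌈·⌉ = 5754
j=10: r + 9k = 6421.346181… → ⌈·⌉ = 6422
j=11: r + 10k = 7089.437090… → ⌈·⌉ = 7090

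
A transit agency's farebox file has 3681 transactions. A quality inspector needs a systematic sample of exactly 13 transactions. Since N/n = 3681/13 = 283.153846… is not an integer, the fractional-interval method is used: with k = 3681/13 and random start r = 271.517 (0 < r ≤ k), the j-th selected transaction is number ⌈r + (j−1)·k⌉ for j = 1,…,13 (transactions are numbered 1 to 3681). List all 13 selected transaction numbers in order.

j=1: r + 0k = 271.517 → ⌈·⌉ = 272
j=2: r + 1k = 554.670846… → ⌈·⌉ = 555
j=3: r + 2k = 837.824692… → ⌈·⌉ = 838
j=4: r + 3k = 1120.978538… → ⌈·⌉ = 1121
j=5: r + 4k = 1404.132384… → ⌈·⌉ = 1405
j=6: r + 5k = 1687.286230… → ⌈·⌉ = 1688
j=7: r + 6k = 1970.440076… → ⌈·⌉ = 1971
j=8: r + 7k = 2253.593923… → ⌈·⌉ = 2254
j=9: r + 8k = 2536.747769… → ⌈·⌉ = 2537
j=10: r + 9k = 2819.901615… → ⌈·⌉ = 2820
j=11: r + 10k = 3103.055461… → ⌈·⌉ = 3104
j=12: r + 11k = 3386.209307… → ⌈·⌉ = 3387
j=13: r + 12k = 3669.363153… → ⌈·⌉ = 3670

272, 555, 838, 1121, 1405, 1688, 1971, 2254, 2537, 2820, 3104, 3387, 3670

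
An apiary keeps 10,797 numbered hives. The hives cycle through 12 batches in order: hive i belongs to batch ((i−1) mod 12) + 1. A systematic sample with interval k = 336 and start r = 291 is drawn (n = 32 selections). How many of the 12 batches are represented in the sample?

Consecutive selections differ by k = 336, so their batch numbers differ by 336 mod 12 = 0.
gcd(336, 12) = 12, so the sample visits 12/12 = 1 distinct residues mod 12.
Start 291 is batch 3; the batches hit are 3.

1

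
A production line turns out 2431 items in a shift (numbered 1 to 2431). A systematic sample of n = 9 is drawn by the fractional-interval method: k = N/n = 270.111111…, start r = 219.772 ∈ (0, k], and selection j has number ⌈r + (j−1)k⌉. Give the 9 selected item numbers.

j=1: r + 0k = 219.772 → ⌈·⌉ = 220
j=2: r + 1k = 489.883111… → ⌈·⌉ = 490
j=3: r + 2k = 759.994222… → ⌈·⌉ = 760
j=4: r + 3k = 1030.105333… → ⌈·⌉ = 1031
j=5: r + 4k = 1300.216444… → ⌈·⌉ = 1301
j=6: r + 5k = 1570.327555… → ⌈·⌉ = 1571
j=7: r + 6k = 1840.438666… → ⌈·⌉ = 1841
j=8: r + 7k = 2110.549777… → ⌈·⌉ = 2111
j=9: r + 8k = 2380.660888… → ⌈·⌉ = 2381

220, 490, 760, 1031, 1301, 1571, 1841, 2111, 2381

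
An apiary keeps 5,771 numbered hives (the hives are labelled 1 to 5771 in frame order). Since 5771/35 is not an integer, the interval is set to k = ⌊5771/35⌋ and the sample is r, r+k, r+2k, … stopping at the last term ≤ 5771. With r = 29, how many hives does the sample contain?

k = ⌊5771/35⌋ = 164
Achieved size = ⌊(5771 − 29)/164⌋ + 1 = ⌊5742/164⌋ + 1 = 35 + 1 = 36
(last selection: 29 + 35×164 = 5769 ≤ 5771; next would be 5933 > 5771)

36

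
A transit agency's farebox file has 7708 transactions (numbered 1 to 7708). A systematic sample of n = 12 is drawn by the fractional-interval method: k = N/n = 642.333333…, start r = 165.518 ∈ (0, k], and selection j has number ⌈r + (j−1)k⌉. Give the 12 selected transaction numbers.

j=1: r + 0k = 165.518 → ⌈·⌉ = 166
j=2: r + 1k = 807.851333… → ⌈·⌉ = 808
j=3: r + 2k = 1450.184666… → ⌈·⌉ = 1451
j=4: r + 3k = 2092.518 → ⌈·⌉ = 2093
j=5: r + 4k = 2734.851333… → ⌈·⌉ = 2735
j=6: r + 5k = 3377.184666… → ⌈·⌉ = 3378
j=7: r + 6k = 4019.518 → ⌈·⌉ = 4020
j=8: r + 7k = 4661.851333… → ⌈·⌉ = 4662
j=9: r + 8k = 5304.184666… → ⌈·⌉ = 5305
j=10: r + 9k = 5946.518 → ⌈·⌉ = 5947
j=11: r + 10k = 6588.851333… → ⌈·⌉ = 6589
j=12: r + 11k = 7231.184666… → ⌈·⌉ = 7232

166, 808, 1451, 2093, 2735, 3378, 4020, 4662, 5305, 5947, 6589, 7232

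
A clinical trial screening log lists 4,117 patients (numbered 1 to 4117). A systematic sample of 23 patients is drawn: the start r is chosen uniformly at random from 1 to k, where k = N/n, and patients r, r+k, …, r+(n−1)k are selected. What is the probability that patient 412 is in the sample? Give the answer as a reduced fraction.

k = 4117/23 = 179.
Patient 412 is selected iff r ≡ 412 (mod 179); exactly one such r in {1,…,179}.
Inclusion probability = 1/179.

1/179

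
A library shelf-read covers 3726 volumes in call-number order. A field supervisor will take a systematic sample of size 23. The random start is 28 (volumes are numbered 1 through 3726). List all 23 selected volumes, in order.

28, 190, 352, 514, 676, 838, 1000, 1162, 1324, 1486, 1648, 1810, 1972, 2134, 2296, 2458, 2620, 2782, 2944, 3106, 3268, 3430, 3592

k = N/n = 3726/23 = 162
volume 1: 28
volume 2: 28 + 162 = 190
volume 3: 190 + 162 = 352
volume 4: 352 + 162 = 514
volume 5: 514 + 162 = 676
volume 6: 676 + 162 = 838
volume 7: 838 + 162 = 1000
volume 8: 1000 + 162 = 1162
volume 9: 1162 + 162 = 1324
volume 10: 1324 + 162 = 1486
volume 11: 1486 + 162 = 1648
volume 12: 1648 + 162 = 1810
volume 13: 1810 + 162 = 1972
volume 14: 1972 + 162 = 2134
volume 15: 2134 + 162 = 2296
volume 16: 2296 + 162 = 2458
volume 17: 2458 + 162 = 2620
volume 18: 2620 + 162 = 2782
volume 19: 2782 + 162 = 2944
volume 20: 2944 + 162 = 3106
volume 21: 3106 + 162 = 3268
volume 22: 3268 + 162 = 3430
volume 23: 3430 + 162 = 3592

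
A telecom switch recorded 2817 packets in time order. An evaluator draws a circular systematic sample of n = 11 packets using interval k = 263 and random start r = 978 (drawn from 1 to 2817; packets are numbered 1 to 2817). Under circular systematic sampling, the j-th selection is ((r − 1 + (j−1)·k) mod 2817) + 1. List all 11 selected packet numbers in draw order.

978, 1241, 1504, 1767, 2030, 2293, 2556, 2, 265, 528, 791

Selection 1: 978
Selection 2: 978 + 263 = 1241
Selection 3: 1241 + 263 = 1504
Selection 4: 1504 + 263 = 1767
Selection 5: 1767 + 263 = 2030
Selection 6: 2030 + 263 = 2293
Selection 7: 2293 + 263 = 2556
Selection 8: 2556 + 263 = 2819 → 2819 − 2817 = 2
Selection 9: 2 + 263 = 265
Selection 10: 265 + 263 = 528
Selection 11: 528 + 263 = 791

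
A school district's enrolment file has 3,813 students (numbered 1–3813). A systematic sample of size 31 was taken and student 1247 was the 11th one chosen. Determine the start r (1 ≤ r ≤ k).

17

k = 3813/31 = 123
r = 1247 − (11−1)×123 = 1247 − 1230 = 17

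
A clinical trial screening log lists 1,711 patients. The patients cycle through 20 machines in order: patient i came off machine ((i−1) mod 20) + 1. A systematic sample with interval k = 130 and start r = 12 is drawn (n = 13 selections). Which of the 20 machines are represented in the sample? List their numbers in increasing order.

2, 12

Consecutive selections differ by k = 130, so their machine numbers differ by 130 mod 20 = 10.
gcd(130, 20) = 10, so the sample visits 20/10 = 2 distinct residues mod 20.
Start 12 is machine 12; the machines hit are 2, 12.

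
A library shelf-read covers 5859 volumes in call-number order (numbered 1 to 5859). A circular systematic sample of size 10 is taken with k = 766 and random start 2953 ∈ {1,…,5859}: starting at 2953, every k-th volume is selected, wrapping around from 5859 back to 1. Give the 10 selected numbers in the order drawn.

2953, 3719, 4485, 5251, 158, 924, 1690, 2456, 3222, 3988

Selection 1: 2953
Selection 2: 2953 + 766 = 3719
Selection 3: 3719 + 766 = 4485
Selection 4: 4485 + 766 = 5251
Selection 5: 5251 + 766 = 6017 → 6017 − 5859 = 158
Selection 6: 158 + 766 = 924
Selection 7: 924 + 766 = 1690
Selection 8: 1690 + 766 = 2456
Selection 9: 2456 + 766 = 3222
Selection 10: 3222 + 766 = 3988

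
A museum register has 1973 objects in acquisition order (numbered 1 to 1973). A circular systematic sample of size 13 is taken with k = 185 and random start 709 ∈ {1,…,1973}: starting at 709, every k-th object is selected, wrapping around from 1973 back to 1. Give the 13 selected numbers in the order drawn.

709, 894, 1079, 1264, 1449, 1634, 1819, 31, 216, 401, 586, 771, 956

Selection 1: 709
Selection 2: 709 + 185 = 894
Selection 3: 894 + 185 = 1079
Selection 4: 1079 + 185 = 1264
Selection 5: 1264 + 185 = 1449
Selection 6: 1449 + 185 = 1634
Selection 7: 1634 + 185 = 1819
Selection 8: 1819 + 185 = 2004 → 2004 − 1973 = 31
Selection 9: 31 + 185 = 216
Selection 10: 216 + 185 = 401
Selection 11: 401 + 185 = 586
Selection 12: 586 + 185 = 771
Selection 13: 771 + 185 = 956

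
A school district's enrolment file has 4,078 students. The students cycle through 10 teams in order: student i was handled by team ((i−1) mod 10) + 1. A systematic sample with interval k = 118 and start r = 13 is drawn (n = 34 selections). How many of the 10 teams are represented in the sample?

5

Consecutive selections differ by k = 118, so their team numbers differ by 118 mod 10 = 8.
gcd(118, 10) = 2, so the sample visits 10/2 = 5 distinct residues mod 10.
Start 13 is team 3; the teams hit are 1, 3, 5, 7, 9.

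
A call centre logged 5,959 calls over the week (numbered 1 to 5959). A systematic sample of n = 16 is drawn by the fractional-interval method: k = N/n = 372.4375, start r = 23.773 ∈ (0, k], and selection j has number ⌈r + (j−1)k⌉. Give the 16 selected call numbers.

j=1: r + 0k = 23.773 → ⌈·⌉ = 24
j=2: r + 1k = 396.2105 → ⌈·⌉ = 397
j=3: r + 2k = 768.648 → ⌈·⌉ = 769
j=4: r + 3k = 1141.0855 → ⌈·⌉ = 1142
j=5: r + 4k = 1513.523 → ⌈·⌉ = 1514
j=6: r + 5k = 1885.9605 → ⌈·⌉ = 1886
j=7: r + 6k = 2258.398 → ⌈·⌉ = 2259
j=8: r + 7k = 2630.8355 → ⌈·⌉ = 2631
j=9: r + 8k = 3003.273 → ⌈·⌉ = 3004
j=10: r + 9k = 3375.7105 → ⌈·⌉ = 3376
j=11: r + 10k = 3748.148 → ⌈·⌉ = 3749
j=12: r + 11k = 4120.5855 → ⌈·⌉ = 4121
j=13: r + 12k = 4493.023 → ⌈·⌉ = 4494
j=14: r + 13k = 4865.4605 → ⌈·⌉ = 4866
j=15: r + 14k = 5237.898 → ⌈·⌉ = 5238
j=16: r + 15k = 5610.3355 → ⌈·⌉ = 5611

24, 397, 769, 1142, 1514, 1886, 2259, 2631, 3004, 3376, 3749, 4121, 4494, 4866, 5238, 5611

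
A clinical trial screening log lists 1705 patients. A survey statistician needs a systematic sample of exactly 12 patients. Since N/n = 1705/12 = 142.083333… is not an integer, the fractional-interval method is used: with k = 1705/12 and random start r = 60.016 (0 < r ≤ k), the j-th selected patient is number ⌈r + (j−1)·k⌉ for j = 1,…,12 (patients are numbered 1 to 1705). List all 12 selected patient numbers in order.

61, 203, 345, 487, 629, 771, 913, 1055, 1197, 1339, 1481, 1623

j=1: r + 0k = 60.016 → ⌈·⌉ = 61
j=2: r + 1k = 202.099333… → ⌈·⌉ = 203
j=3: r + 2k = 344.182666… → ⌈·⌉ = 345
j=4: r + 3k = 486.266 → ⌈·⌉ = 487
j=5: r + 4k = 628.349333… → ⌈·⌉ = 629
j=6: r + 5k = 770.432666… → ⌈·⌉ = 771
j=7: r + 6k = 912.516 → ⌈·⌉ = 913
j=8: r + 7k = 1054.599333… → ⌈·⌉ = 1055
j=9: r + 8k = 1196.682666… → ⌈·⌉ = 1197
j=10: r + 9k = 1338.766 → ⌈·⌉ = 1339
j=11: r + 10k = 1480.849333… → ⌈·⌉ = 1481
j=12: r + 11k = 1622.932666… → ⌈·⌉ = 1623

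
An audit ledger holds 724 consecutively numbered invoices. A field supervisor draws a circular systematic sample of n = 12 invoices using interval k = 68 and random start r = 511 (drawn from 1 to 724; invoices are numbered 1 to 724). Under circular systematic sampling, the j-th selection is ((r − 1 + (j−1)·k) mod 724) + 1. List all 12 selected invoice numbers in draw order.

511, 579, 647, 715, 59, 127, 195, 263, 331, 399, 467, 535

Selection 1: 511
Selection 2: 511 + 68 = 579
Selection 3: 579 + 68 = 647
Selection 4: 647 + 68 = 715
Selection 5: 715 + 68 = 783 → 783 − 724 = 59
Selection 6: 59 + 68 = 127
Selection 7: 127 + 68 = 195
Selection 8: 195 + 68 = 263
Selection 9: 263 + 68 = 331
Selection 10: 331 + 68 = 399
Selection 11: 399 + 68 = 467
Selection 12: 467 + 68 = 535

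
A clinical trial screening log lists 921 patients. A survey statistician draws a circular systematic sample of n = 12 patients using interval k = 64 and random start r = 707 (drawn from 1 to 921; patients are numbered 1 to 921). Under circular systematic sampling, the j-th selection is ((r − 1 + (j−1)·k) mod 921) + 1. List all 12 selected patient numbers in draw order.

707, 771, 835, 899, 42, 106, 170, 234, 298, 362, 426, 490

Selection 1: 707
Selection 2: 707 + 64 = 771
Selection 3: 771 + 64 = 835
Selection 4: 835 + 64 = 899
Selection 5: 899 + 64 = 963 → 963 − 921 = 42
Selection 6: 42 + 64 = 106
Selection 7: 106 + 64 = 170
Selection 8: 170 + 64 = 234
Selection 9: 234 + 64 = 298
Selection 10: 298 + 64 = 362
Selection 11: 362 + 64 = 426
Selection 12: 426 + 64 = 490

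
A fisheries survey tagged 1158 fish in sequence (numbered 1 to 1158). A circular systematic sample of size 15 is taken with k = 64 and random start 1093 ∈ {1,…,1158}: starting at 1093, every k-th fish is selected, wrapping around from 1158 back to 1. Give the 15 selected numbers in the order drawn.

Selection 1: 1093
Selection 2: 1093 + 64 = 1157
Selection 3: 1157 + 64 = 1221 → 1221 − 1158 = 63
Selection 4: 63 + 64 = 127
Selection 5: 127 + 64 = 191
Selection 6: 191 + 64 = 255
Selection 7: 255 + 64 = 319
Selection 8: 319 + 64 = 383
Selection 9: 383 + 64 = 447
Selection 10: 447 + 64 = 511
Selection 11: 511 + 64 = 575
Selection 12: 575 + 64 = 639
Selection 13: 639 + 64 = 703
Selection 14: 703 + 64 = 767
Selection 15: 767 + 64 = 831

1093, 1157, 63, 127, 191, 255, 319, 383, 447, 511, 575, 639, 703, 767, 831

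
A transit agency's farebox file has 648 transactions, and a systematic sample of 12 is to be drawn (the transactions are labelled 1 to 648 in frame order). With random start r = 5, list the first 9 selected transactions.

5, 59, 113, 167, 221, 275, 329, 383, 437

k = N/n = 648/12 = 54
transaction 1: 5
transaction 2: 5 + 54 = 59
transaction 3: 59 + 54 = 113
transaction 4: 113 + 54 = 167
transaction 5: 167 + 54 = 221
transaction 6: 221 + 54 = 275
transaction 7: 275 + 54 = 329
transaction 8: 329 + 54 = 383
transaction 9: 383 + 54 = 437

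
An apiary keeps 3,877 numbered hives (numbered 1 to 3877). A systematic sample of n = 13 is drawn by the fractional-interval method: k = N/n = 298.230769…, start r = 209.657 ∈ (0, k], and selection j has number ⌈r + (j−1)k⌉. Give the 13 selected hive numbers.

j=1: r + 0k = 209.657 → ⌈·⌉ = 210
j=2: r + 1k = 507.887769… → ⌈·⌉ = 508
j=3: r + 2k = 806.118538… → ⌈·⌉ = 807
j=4: r + 3k = 1104.349307… → ⌈·⌉ = 1105
j=5: r + 4k = 1402.580076… → ⌈·⌉ = 1403
j=6: r + 5k = 1700.810846… → ⌈·⌉ = 1701
j=7: r + 6k = 1999.041615… → ⌈·⌉ = 2000
j=8: r + 7k = 2297.272384… → ⌈·⌉ = 2298
j=9: r + 8k = 2595.503153… → ⌈·⌉ = 2596
j=10: r + 9k = 2893.733923… → ⌈·⌉ = 2894
j=11: r + 10k = 3191.964692… → ⌈·⌉ = 3192
j=12: r + 11k = 3490.195461… → ⌈·⌉ = 3491
j=13: r + 12k = 3788.426230… → ⌈·⌉ = 3789

210, 508, 807, 1105, 1403, 1701, 2000, 2298, 2596, 2894, 3192, 3491, 3789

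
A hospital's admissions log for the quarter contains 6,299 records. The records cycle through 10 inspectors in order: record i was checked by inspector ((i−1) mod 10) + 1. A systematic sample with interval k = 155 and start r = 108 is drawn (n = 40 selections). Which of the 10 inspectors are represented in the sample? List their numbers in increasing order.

Consecutive selections differ by k = 155, so their inspector numbers differ by 155 mod 10 = 5.
gcd(155, 10) = 5, so the sample visits 10/5 = 2 distinct residues mod 10.
Start 108 is inspector 8; the inspectors hit are 3, 8.

3, 8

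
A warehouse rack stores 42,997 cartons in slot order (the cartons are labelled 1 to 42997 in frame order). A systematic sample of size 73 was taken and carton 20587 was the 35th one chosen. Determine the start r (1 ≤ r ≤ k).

561

k = 42997/73 = 589
r = 20587 − (35−1)×589 = 20587 − 20026 = 561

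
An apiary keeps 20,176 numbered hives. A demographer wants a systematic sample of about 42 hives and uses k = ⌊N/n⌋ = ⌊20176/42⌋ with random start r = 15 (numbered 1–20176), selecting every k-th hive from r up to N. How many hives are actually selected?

k = ⌊20176/42⌋ = 480
Achieved size = ⌊(20176 − 15)/480⌋ + 1 = ⌊20161/480⌋ + 1 = 42 + 1 = 43
(last selection: 15 + 42×480 = 20175 ≤ 20176; next would be 20655 > 20176)

43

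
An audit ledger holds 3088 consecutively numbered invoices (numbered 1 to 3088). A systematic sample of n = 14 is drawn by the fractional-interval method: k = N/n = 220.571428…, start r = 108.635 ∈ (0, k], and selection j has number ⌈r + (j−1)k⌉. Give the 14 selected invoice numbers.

109, 330, 550, 771, 991, 1212, 1433, 1653, 1874, 2094, 2315, 2535, 2756, 2977

j=1: r + 0k = 108.635 → ⌈·⌉ = 109
j=2: r + 1k = 329.206428… → ⌈·⌉ = 330
j=3: r + 2k = 549.777857… → ⌈·⌉ = 550
j=4: r + 3k = 770.349285… → ⌈·⌉ = 771
j=5: r + 4k = 990.920714… → ⌈·⌉ = 991
j=6: r + 5k = 1211.492142… → ⌈·⌉ = 1212
j=7: r + 6k = 1432.063571… → ⌈·⌉ = 1433
j=8: r + 7k = 1652.635 → ⌈·⌉ = 1653
j=9: r + 8k = 1873.206428… → ⌈·⌉ = 1874
j=10: r + 9k = 2093.777857… → ⌈·⌉ = 2094
j=11: r + 10k = 2314.349285… → ⌈·⌉ = 2315
j=12: r + 11k = 2534.920714… → ⌈·⌉ = 2535
j=13: r + 12k = 2755.492142… → ⌈·⌉ = 2756
j=14: r + 13k = 2976.063571… → ⌈·⌉ = 2977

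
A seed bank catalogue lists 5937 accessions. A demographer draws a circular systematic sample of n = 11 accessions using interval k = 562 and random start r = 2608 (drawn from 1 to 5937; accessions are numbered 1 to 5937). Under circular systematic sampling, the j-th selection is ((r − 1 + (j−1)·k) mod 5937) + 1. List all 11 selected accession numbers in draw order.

Selection 1: 2608
Selection 2: 2608 + 562 = 3170
Selection 3: 3170 + 562 = 3732
Selection 4: 3732 + 562 = 4294
Selection 5: 4294 + 562 = 4856
Selection 6: 4856 + 562 = 5418
Selection 7: 5418 + 562 = 5980 → 5980 − 5937 = 43
Selection 8: 43 + 562 = 605
Selection 9: 605 + 562 = 1167
Selection 10: 1167 + 562 = 1729
Selection 11: 1729 + 562 = 2291

2608, 3170, 3732, 4294, 4856, 5418, 43, 605, 1167, 1729, 2291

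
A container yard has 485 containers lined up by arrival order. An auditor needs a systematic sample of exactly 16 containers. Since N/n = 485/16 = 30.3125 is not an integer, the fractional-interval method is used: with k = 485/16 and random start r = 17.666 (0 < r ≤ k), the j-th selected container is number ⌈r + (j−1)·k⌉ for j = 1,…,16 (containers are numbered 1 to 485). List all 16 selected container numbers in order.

j=1: r + 0k = 17.666 → ⌈·⌉ = 18
j=2: r + 1k = 47.9785 → ⌈·⌉ = 48
j=3: r + 2k = 78.291 → ⌈·⌉ = 79
j=4: r + 3k = 108.6035 → ⌈·⌉ = 109
j=5: r + 4k = 138.916 → ⌈·⌉ = 139
j=6: r + 5k = 169.2285 → ⌈·⌉ = 170
j=7: r + 6k = 199.541 → ⌈·⌉ = 200
j=8: r + 7k = 229.8535 → ⌈·⌉ = 230
j=9: r + 8k = 260.166 → ⌈·⌉ = 261
j=10: r + 9k = 290.4785 → ⌈·⌉ = 291
j=11: r + 10k = 320.791 → ⌈·⌉ = 321
j=12: r + 11k = 351.1035 → ⌈·⌉ = 352
j=13: r + 12k = 381.416 → ⌈·⌉ = 382
j=14: r + 13k = 411.7285 → ⌈·⌉ = 412
j=15: r + 14k = 442.041 → ⌈·⌉ = 443
j=16: r + 15k = 472.3535 → ⌈·⌉ = 473

18, 48, 79, 109, 139, 170, 200, 230, 261, 291, 321, 352, 382, 412, 443, 473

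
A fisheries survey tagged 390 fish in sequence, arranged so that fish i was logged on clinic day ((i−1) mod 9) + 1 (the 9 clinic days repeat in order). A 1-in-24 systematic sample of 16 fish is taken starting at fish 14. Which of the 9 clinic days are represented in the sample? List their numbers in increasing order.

2, 5, 8

Consecutive selections differ by k = 24, so their clinic day numbers differ by 24 mod 9 = 6.
gcd(24, 9) = 3, so the sample visits 9/3 = 3 distinct residues mod 9.
Start 14 is clinic day 5; the clinic days hit are 2, 5, 8.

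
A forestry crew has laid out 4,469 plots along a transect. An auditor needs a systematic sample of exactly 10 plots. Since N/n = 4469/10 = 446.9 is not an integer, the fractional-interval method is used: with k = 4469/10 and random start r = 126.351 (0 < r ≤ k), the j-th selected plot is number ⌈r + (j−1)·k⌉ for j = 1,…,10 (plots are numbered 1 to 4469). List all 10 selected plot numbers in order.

j=1: r + 0k = 126.351 → ⌈·⌉ = 127
j=2: r + 1k = 573.251 → ⌈·⌉ = 574
j=3: r + 2k = 1020.151 → ⌈·⌉ = 1021
j=4: r + 3k = 1467.051 → ⌈·⌉ = 1468
j=5: r + 4k = 1913.951 → ⌈·⌉ = 1914
j=6: r + 5k = 2360.851 → ⌈·⌉ = 2361
j=7: r + 6k = 2807.751 → ⌈·⌉ = 2808
j=8: r + 7k = 3254.651 → ⌈·⌉ = 3255
j=9: r + 8k = 3701.551 → ⌈·⌉ = 3702
j=10: r + 9k = 4148.451 → ⌈·⌉ = 4149

127, 574, 1021, 1468, 1914, 2361, 2808, 3255, 3702, 4149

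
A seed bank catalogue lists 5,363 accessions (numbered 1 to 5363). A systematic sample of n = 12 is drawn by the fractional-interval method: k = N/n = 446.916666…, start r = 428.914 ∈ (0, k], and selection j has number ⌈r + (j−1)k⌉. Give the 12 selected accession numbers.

429, 876, 1323, 1770, 2217, 2664, 3111, 3558, 4005, 4452, 4899, 5345

j=1: r + 0k = 428.914 → ⌈·⌉ = 429
j=2: r + 1k = 875.830666… → ⌈·⌉ = 876
j=3: r + 2k = 1322.747333… → ⌈·⌉ = 1323
j=4: r + 3k = 1769.664 → ⌈·⌉ = 1770
j=5: r + 4k = 2216.580666… → ⌈·⌉ = 2217
j=6: r + 5k = 2663.497333… → ⌈·⌉ = 2664
j=7: r + 6k = 3110.414 → ⌈·⌉ = 3111
j=8: r + 7k = 3557.330666… → ⌈·⌉ = 3558
j=9: r + 8k = 4004.247333… → ⌈·⌉ = 4005
j=10: r + 9k = 4451.164 → ⌈·⌉ = 4452
j=11: r + 10k = 4898.080666… → ⌈·⌉ = 4899
j=12: r + 11k = 5344.997333… → ⌈·⌉ = 5345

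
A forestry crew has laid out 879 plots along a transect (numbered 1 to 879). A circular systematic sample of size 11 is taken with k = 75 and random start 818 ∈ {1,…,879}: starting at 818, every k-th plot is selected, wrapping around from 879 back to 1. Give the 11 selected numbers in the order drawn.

Selection 1: 818
Selection 2: 818 + 75 = 893 → 893 − 879 = 14
Selection 3: 14 + 75 = 89
Selection 4: 89 + 75 = 164
Selection 5: 164 + 75 = 239
Selection 6: 239 + 75 = 314
Selection 7: 314 + 75 = 389
Selection 8: 389 + 75 = 464
Selection 9: 464 + 75 = 539
Selection 10: 539 + 75 = 614
Selection 11: 614 + 75 = 689

818, 14, 89, 164, 239, 314, 389, 464, 539, 614, 689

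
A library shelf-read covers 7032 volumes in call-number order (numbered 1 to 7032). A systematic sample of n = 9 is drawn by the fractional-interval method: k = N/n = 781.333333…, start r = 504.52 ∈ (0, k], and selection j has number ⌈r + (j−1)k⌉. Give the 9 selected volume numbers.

j=1: r + 0k = 504.52 → ⌈·⌉ = 505
j=2: r + 1k = 1285.853333… → ⌈·⌉ = 1286
j=3: r + 2k = 2067.186666… → ⌈·⌉ = 2068
j=4: r + 3k = 2848.52 → ⌈·⌉ = 2849
j=5: r + 4k = 3629.853333… → ⌈·⌉ = 3630
j=6: r + 5k = 4411.186666… → ⌈·⌉ = 4412
j=7: r + 6k = 5192.52 → ⌈·⌉ = 5193
j=8: r + 7k = 5973.853333… → ⌈·⌉ = 5974
j=9: r + 8k = 6755.186666… → ⌈·⌉ = 6756

505, 1286, 2068, 2849, 3630, 4412, 5193, 5974, 6756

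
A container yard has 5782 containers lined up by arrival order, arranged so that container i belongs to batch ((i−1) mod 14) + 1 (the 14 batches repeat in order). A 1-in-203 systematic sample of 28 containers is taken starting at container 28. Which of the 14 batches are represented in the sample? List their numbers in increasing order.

7, 14

Consecutive selections differ by k = 203, so their batch numbers differ by 203 mod 14 = 7.
gcd(203, 14) = 7, so the sample visits 14/7 = 2 distinct residues mod 14.
Start 28 is batch 14; the batches hit are 7, 14.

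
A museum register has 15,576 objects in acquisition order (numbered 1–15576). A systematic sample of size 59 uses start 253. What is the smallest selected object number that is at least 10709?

k = 15576/59 = 264
Steps past start: ⌈(10709 − 253)/264⌉ = ⌈10456/264⌉ = 40
Selected object: 253 + 40×264 = 10813

10813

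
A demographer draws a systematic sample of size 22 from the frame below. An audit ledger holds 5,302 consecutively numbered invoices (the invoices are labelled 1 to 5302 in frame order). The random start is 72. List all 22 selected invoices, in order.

k = N/n = 5302/22 = 241
invoice 1: 72
invoice 2: 72 + 241 = 313
invoice 3: 313 + 241 = 554
invoice 4: 554 + 241 = 795
invoice 5: 795 + 241 = 1036
invoice 6: 1036 + 241 = 1277
invoice 7: 1277 + 241 = 1518
invoice 8: 1518 + 241 = 1759
invoice 9: 1759 + 241 = 2000
invoice 10: 2000 + 241 = 2241
invoice 11: 2241 + 241 = 2482
invoice 12: 2482 + 241 = 2723
invoice 13: 2723 + 241 = 2964
invoice 14: 2964 + 241 = 3205
invoice 15: 3205 + 241 = 3446
invoice 16: 3446 + 241 = 3687
invoice 17: 3687 + 241 = 3928
invoice 18: 3928 + 241 = 4169
invoice 19: 4169 + 241 = 4410
invoice 20: 4410 + 241 = 4651
invoice 21: 4651 + 241 = 4892
invoice 22: 4892 + 241 = 5133

72, 313, 554, 795, 1036, 1277, 1518, 1759, 2000, 2241, 2482, 2723, 2964, 3205, 3446, 3687, 3928, 4169, 4410, 4651, 4892, 5133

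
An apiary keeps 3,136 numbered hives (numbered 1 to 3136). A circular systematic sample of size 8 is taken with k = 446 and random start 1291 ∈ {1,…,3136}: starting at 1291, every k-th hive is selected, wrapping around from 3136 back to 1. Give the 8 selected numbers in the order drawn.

1291, 1737, 2183, 2629, 3075, 385, 831, 1277

Selection 1: 1291
Selection 2: 1291 + 446 = 1737
Selection 3: 1737 + 446 = 2183
Selection 4: 2183 + 446 = 2629
Selection 5: 2629 + 446 = 3075
Selection 6: 3075 + 446 = 3521 → 3521 − 3136 = 385
Selection 7: 385 + 446 = 831
Selection 8: 831 + 446 = 1277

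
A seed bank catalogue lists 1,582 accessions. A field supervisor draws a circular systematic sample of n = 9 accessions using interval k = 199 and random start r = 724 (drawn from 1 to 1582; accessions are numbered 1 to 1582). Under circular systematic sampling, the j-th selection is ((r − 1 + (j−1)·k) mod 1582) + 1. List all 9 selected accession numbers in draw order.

724, 923, 1122, 1321, 1520, 137, 336, 535, 734

Selection 1: 724
Selection 2: 724 + 199 = 923
Selection 3: 923 + 199 = 1122
Selection 4: 1122 + 199 = 1321
Selection 5: 1321 + 199 = 1520
Selection 6: 1520 + 199 = 1719 → 1719 − 1582 = 137
Selection 7: 137 + 199 = 336
Selection 8: 336 + 199 = 535
Selection 9: 535 + 199 = 734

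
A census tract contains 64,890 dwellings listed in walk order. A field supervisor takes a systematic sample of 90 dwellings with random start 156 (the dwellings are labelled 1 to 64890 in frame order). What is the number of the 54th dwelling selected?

k = 64890/90 = 721
54th selection = r + (54−1)·k = 156 + 53×721 = 156 + 38213 = 38369

38369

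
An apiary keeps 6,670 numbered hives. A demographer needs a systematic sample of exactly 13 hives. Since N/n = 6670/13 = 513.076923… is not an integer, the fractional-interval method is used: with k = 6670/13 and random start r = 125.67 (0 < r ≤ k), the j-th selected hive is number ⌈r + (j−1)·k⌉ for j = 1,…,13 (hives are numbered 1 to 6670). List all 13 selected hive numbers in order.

126, 639, 1152, 1665, 2178, 2692, 3205, 3718, 4231, 4744, 5257, 5770, 6283

j=1: r + 0k = 125.67 → ⌈·⌉ = 126
j=2: r + 1k = 638.746923… → ⌈·⌉ = 639
j=3: r + 2k = 1151.823846… → ⌈·⌉ = 1152
j=4: r + 3k = 1664.900769… → ⌈·⌉ = 1665
j=5: r + 4k = 2177.977692… → ⌈·⌉ = 2178
j=6: r + 5k = 2691.054615… → ⌈·⌉ = 2692
j=7: r + 6k = 3204.131538… → ⌈·⌉ = 3205
j=8: r + 7k = 3717.208461… → ⌈·⌉ = 3718
j=9: r + 8k = 4230.285384… → ⌈·⌉ = 4231
j=10: r + 9k = 4743.362307… → ⌈·⌉ = 4744
j=11: r + 10k = 5256.439230… → ⌈·⌉ = 5257
j=12: r + 11k = 5769.516153… → ⌈·⌉ = 5770
j=13: r + 12k = 6282.593076… → ⌈·⌉ = 6283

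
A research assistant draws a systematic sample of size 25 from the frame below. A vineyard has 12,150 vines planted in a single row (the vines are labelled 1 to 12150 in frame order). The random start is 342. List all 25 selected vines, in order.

k = N/n = 12150/25 = 486
vine 1: 342
vine 2: 342 + 486 = 828
vine 3: 828 + 486 = 1314
vine 4: 1314 + 486 = 1800
vine 5: 1800 + 486 = 2286
vine 6: 2286 + 486 = 2772
vine 7: 2772 + 486 = 3258
vine 8: 3258 + 486 = 3744
vine 9: 3744 + 486 = 4230
vine 10: 4230 + 486 = 4716
vine 11: 4716 + 486 = 5202
vine 12: 5202 + 486 = 5688
vine 13: 5688 + 486 = 6174
vine 14: 6174 + 486 = 6660
vine 15: 6660 + 486 = 7146
vine 16: 7146 + 486 = 7632
vine 17: 7632 + 486 = 8118
vine 18: 8118 + 486 = 8604
vine 19: 8604 + 486 = 9090
vine 20: 9090 + 486 = 9576
vine 21: 9576 + 486 = 10062
vine 22: 10062 + 486 = 10548
vine 23: 10548 + 486 = 11034
vine 24: 11034 + 486 = 11520
vine 25: 11520 + 486 = 12006

342, 828, 1314, 1800, 2286, 2772, 3258, 3744, 4230, 4716, 5202, 5688, 6174, 6660, 7146, 7632, 8118, 8604, 9090, 9576, 10062, 10548, 11034, 11520, 12006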